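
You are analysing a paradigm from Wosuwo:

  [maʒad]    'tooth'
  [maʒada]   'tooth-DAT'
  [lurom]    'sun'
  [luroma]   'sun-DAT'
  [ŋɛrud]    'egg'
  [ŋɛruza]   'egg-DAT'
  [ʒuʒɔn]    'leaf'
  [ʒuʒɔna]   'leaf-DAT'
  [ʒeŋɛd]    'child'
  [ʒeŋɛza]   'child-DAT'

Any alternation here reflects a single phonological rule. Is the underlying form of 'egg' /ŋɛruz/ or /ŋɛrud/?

/ŋɛruz/

In [ŋɛrud] and [ŋɛruza] the final segment of 'egg' alternates: [d] ~ [z].
The stem 'tooth' ([maʒad], [maʒada]) shows [d] unchanged in both environments, so [d] cannot be basic with [z] derived before the DAT suffix.
So /z/ is underlying, and a rule of word-final hardening — voiced fricatives become stops word-finally — gives [d].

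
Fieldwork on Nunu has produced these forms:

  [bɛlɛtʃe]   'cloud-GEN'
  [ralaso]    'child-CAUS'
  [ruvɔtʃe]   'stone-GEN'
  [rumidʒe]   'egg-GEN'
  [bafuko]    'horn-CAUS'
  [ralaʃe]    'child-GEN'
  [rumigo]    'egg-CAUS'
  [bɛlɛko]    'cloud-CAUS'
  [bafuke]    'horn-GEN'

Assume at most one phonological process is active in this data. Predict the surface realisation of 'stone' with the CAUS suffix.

The root 'cloud' surfaces as [bɛlɛtʃe] and [bɛlɛko], with a stem-final [tʃ] ~ [k] alternation.
Compare 'horn', with invariant [k] in [bafuke] and [bafuko]: an analysis with underlying /k/ and a rule producing [tʃ] before the GEN suffix would wrongly predict alternation here too.
The underlying segment must be /tʃ/; palato-alveolar /tʃ/, /dʒ/ and /ʃ/ become [k], [g] and [s] when no front vowel follows, yielding [k] there.
The one attested form of 'stone', [ruvɔtʃe], shows underlying /ruvɔtʃ/. Applying the same rule when no front vowel follows gives [ruvɔko].

[ruvɔko]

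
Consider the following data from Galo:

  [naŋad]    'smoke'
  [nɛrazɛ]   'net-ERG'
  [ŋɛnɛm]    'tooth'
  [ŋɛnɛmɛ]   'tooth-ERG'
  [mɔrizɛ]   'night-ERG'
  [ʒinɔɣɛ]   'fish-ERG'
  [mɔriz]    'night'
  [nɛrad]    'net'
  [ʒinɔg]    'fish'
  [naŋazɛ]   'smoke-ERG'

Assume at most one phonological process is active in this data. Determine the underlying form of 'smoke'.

/naŋad/

In [naŋazɛ] and [naŋad] the final segment of 'smoke' alternates: [z] ~ [d].
The stem 'night' ([mɔrizɛ], [mɔriz]) shows [z] unchanged in both environments, so [z] cannot be basic with [d] derived in isolation.
Therefore /d/ is basic and [z] is derived by intervocalic spirantization (voiced stops become fricatives between vowels).
Hence 'smoke' is /naŋad/ underlyingly.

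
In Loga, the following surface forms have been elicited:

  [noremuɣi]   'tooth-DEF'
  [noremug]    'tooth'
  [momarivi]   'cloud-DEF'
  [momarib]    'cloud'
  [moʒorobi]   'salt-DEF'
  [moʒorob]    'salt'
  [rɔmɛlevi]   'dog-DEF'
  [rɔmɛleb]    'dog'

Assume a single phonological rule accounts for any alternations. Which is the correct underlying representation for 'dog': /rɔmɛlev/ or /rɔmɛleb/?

/rɔmɛlev/

The root 'dog' surfaces as [rɔmɛlevi] and [rɔmɛleb], with a stem-final [v] ~ [b] alternation.
The stem 'salt' ([moʒorobi], [moʒorob]) shows [b] unchanged in both environments, so [b] cannot be basic with [v] derived before the DEF suffix.
Therefore /v/ is basic and [b] is derived by word-final hardening (voiced fricatives become stops word-finally).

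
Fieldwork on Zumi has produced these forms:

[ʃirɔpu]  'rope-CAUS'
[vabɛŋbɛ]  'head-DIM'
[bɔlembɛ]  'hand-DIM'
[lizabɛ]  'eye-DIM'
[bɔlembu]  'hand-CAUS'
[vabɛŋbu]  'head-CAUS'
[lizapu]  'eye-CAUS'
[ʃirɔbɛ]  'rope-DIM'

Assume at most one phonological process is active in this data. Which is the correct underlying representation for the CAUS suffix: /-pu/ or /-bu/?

/-pu/

The CAUS morpheme has two allomorphs, [-bu] and [-pu].
The DIM suffix, which begins with [b], is invariant after every stem; so [b] is not altered by any rule here.
The CAUS suffix is therefore /-pu/ underlyingly, with post-nasal voicing: voiceless stops become voiced after a nasal.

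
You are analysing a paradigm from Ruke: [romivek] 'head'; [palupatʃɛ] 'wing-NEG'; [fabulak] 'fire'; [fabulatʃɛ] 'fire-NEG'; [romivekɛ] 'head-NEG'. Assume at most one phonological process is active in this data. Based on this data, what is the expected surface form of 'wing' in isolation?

[palupak]

'fire' shows [tʃ] ~ [k] at the end of the stem ([fabulatʃɛ] vs [fabulak]).
Compare 'head', with invariant [k] in [romivekɛ] and [romivek]: an analysis with underlying /k/ and a rule producing [tʃ] before the NEG suffix would wrongly predict alternation here too.
Therefore /tʃ/ is basic and [k] is derived by depalatalization (palato-alveolar /tʃ/ becomes [k] when no front vowel follows).
The one attested form of 'wing', [palupatʃɛ], shows underlying /palupatʃ/. Applying the same rule when no front vowel follows gives [palupak].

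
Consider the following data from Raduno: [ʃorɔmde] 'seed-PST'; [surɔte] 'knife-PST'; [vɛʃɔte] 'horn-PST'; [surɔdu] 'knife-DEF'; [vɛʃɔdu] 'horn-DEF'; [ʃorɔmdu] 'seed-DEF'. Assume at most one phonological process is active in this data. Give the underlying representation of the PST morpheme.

The PST suffix surfaces as [-de] and [-te], depending on the final segment of the stem.
The DEF suffix, which begins with [d], is invariant after every stem; so [d] is not altered by any rule here.
So the underlying form is /-te/, and voiceless stops become voiced after a nasal.

/-te/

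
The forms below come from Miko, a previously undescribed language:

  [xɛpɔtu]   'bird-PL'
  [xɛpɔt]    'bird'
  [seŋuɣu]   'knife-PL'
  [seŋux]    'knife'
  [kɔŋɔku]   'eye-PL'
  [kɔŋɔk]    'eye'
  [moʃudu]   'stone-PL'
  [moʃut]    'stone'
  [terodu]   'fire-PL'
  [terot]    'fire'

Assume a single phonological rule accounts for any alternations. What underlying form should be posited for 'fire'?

'fire' shows [d] ~ [t] at the end of the stem ([terodu] vs [terot]).
But 'bird' keeps [t] in both environments ([xɛpɔtu], [xɛpɔt]), so there is no rule changing /t/ to [d] before the PL suffix.
Therefore /d/ is basic and [t] is derived by word-final obstruent devoicing (voiced obstruents become voiceless word-finally).

/terod/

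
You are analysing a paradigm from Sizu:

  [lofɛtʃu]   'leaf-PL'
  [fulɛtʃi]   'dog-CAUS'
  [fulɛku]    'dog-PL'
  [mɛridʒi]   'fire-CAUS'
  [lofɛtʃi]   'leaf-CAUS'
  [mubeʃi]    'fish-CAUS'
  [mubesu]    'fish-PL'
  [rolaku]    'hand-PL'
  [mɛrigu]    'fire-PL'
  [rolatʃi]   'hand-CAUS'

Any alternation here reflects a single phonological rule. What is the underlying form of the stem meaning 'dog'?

In [fulɛku] and [fulɛtʃi] the final segment of 'dog' alternates: [k] ~ [tʃ].
The stem 'leaf' ([lofɛtʃu], [lofɛtʃi]) shows [tʃ] unchanged in both environments, so [tʃ] cannot be basic with [k] derived before the PL suffix.
So /k/ is underlying, and a rule of palatalization before a front vowel — /k/, /g/ and /s/ become palato-alveolar [tʃ], [dʒ] and [ʃ] before a front vowel — gives [tʃ].

/fulɛk/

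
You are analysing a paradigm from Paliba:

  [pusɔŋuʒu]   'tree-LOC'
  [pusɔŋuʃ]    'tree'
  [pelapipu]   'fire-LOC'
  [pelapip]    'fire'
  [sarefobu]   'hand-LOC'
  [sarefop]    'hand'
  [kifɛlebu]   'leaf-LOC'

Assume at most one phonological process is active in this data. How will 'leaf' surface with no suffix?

[kifɛlep]

The stem for 'hand' ends in [b] in [sarefobu] but [p] in [sarefop].
The stem 'fire' ([pelapipu], [pelapip]) shows [p] unchanged in both environments, so [p] cannot be basic with [b] derived before the LOC suffix.
The alternation reflects word-final obstruent devoicing: voiced obstruents become voiceless word-finally. /b/ is underlying.
The one attested form of 'leaf', [kifɛlebu], shows underlying /kifɛleb/. Applying the same rule word-finally gives [kifɛlep].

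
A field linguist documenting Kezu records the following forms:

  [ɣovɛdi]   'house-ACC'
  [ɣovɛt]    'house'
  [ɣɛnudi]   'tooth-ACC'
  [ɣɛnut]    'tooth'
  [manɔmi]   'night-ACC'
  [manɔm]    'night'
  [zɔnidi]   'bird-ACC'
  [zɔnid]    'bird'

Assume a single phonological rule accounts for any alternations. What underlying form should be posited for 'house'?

/ɣovɛt/

The root 'house' surfaces as [ɣovɛdi] and [ɣovɛt], with a stem-final [d] ~ [t] alternation.
If /d/ were underlying and a rule turned it into [t] in isolation, 'bird' would also alternate; but it has [d] in both [zɔnidi] and [zɔnid].
The underlying segment must be /t/; voiceless stops become voiced between vowels, yielding [d] there.
Hence 'house' is /ɣovɛt/ underlyingly.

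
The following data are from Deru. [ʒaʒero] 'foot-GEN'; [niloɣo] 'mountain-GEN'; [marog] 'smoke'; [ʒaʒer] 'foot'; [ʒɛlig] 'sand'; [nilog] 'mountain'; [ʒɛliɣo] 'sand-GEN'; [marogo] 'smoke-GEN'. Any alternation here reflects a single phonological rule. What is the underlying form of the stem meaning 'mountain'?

/niloɣ/

'mountain' shows [g] ~ [ɣ] at the end of the stem ([nilog] vs [niloɣo]).
The stem 'smoke' ([marog], [marogo]) shows [g] unchanged in both environments, so [g] cannot be basic with [ɣ] derived before the GEN suffix.
So /ɣ/ is underlying, and a rule of word-final hardening — voiced fricatives become stops word-finally — gives [g].
Hence 'mountain' is /niloɣ/ underlyingly.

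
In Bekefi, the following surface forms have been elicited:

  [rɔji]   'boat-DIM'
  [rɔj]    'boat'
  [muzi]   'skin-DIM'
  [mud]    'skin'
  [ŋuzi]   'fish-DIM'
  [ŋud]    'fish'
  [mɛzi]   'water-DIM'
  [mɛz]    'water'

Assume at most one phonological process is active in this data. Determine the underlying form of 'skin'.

In [muzi] and [mud] the final segment of 'skin' alternates: [z] ~ [d].
But 'water' keeps [z] in both environments ([mɛzi], [mɛz]), so there is no rule changing /z/ to [d] in isolation.
The alternation reflects intervocalic spirantization: voiced stops become fricatives between vowels. /d/ is underlying.
So 'skin' = /mud/.

/mud/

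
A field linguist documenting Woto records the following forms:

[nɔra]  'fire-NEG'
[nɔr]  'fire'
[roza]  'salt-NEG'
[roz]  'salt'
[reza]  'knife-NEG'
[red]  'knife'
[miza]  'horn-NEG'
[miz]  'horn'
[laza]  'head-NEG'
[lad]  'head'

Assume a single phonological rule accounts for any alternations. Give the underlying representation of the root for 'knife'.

/red/

In [reza] and [red] the final segment of 'knife' alternates: [z] ~ [d].
The stem 'salt' ([roza], [roz]) shows [z] unchanged in both environments, so [z] cannot be basic with [d] derived in isolation.
The alternation reflects intervocalic spirantization: voiced stops become fricatives between vowels. /d/ is underlying.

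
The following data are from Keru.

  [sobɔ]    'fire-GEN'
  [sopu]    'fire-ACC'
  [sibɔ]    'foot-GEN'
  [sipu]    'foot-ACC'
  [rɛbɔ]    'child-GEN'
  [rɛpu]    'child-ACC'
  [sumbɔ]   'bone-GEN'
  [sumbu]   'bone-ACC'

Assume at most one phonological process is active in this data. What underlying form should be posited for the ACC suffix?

/-pu/

The ACC suffix surfaces as [-bu] and [-pu], depending on the final segment of the stem.
By contrast the GEN suffix keeps its initial [b] throughout — that segment must be underlying.
The ACC suffix is therefore /-pu/ underlyingly, with post-nasal voicing: voiceless stops become voiced after a nasal.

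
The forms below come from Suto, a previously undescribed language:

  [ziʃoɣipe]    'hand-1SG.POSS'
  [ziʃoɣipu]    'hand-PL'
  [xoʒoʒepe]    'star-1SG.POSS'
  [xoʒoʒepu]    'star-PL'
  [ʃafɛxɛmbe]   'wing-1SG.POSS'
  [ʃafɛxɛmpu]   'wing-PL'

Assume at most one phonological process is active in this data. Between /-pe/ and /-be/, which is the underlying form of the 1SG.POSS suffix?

The 1SG.POSS morpheme has two allomorphs, [-be] and [-pe].
By contrast the PL suffix keeps its initial [p] throughout — that segment must be underlying.
The 1SG.POSS suffix is therefore /-be/ underlyingly, with post-vocalic devoicing: voiced stops become voiceless after a vowel.

/-be/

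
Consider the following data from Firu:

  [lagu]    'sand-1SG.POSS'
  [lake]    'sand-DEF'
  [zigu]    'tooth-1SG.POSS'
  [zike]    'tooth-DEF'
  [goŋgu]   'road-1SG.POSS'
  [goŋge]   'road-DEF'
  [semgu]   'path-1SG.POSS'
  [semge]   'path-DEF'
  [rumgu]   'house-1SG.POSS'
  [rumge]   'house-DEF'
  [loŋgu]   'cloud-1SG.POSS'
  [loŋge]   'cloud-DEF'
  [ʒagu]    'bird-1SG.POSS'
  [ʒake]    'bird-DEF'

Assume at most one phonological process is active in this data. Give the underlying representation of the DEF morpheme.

/-ke/

The DEF suffix surfaces as [-ge] and [-ke], depending on the final segment of the stem.
By contrast the 1SG.POSS suffix keeps its initial [g] throughout — that segment must be underlying.
So the underlying form is /-ke/, and voiceless stops become voiced after a nasal.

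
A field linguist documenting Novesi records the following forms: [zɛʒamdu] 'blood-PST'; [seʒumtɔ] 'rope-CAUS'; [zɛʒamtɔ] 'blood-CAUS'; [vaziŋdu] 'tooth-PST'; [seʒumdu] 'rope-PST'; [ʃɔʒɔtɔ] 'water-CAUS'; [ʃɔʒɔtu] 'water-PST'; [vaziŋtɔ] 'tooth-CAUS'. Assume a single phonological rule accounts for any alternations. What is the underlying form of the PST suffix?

The PST suffix surfaces as [-du] and [-tu], depending on the final segment of the stem.
By contrast the CAUS suffix keeps its initial [t] throughout — that segment must be underlying.
The PST suffix is therefore /-du/ underlyingly, with post-vocalic devoicing: voiced stops become voiceless after a vowel.

/-du/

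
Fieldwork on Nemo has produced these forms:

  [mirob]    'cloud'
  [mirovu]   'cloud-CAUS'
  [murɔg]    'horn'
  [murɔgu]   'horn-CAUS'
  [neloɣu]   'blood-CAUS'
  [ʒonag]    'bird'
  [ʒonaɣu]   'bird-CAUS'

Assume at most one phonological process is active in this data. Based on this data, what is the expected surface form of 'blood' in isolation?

'bird' shows [g] ~ [ɣ] at the end of the stem ([ʒonag] vs [ʒonaɣu]).
If /g/ were underlying and a rule turned it into [ɣ] before the CAUS suffix, 'horn' would also alternate; but it has [g] in both [murɔg] and [murɔgu].
The underlying segment must be /ɣ/; voiced fricatives become stops word-finally, yielding [g] there.
From [neloɣu] the stem 'blood' is /neloɣ/; word-finally this yields [nelog].

[nelog]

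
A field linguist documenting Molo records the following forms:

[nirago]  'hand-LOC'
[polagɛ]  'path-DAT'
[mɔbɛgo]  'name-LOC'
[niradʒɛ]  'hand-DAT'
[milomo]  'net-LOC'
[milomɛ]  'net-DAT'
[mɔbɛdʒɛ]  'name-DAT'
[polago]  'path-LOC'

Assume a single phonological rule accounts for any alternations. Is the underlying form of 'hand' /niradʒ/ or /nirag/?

/niradʒ/

In [niradʒɛ] and [nirago] the final segment of 'hand' alternates: [dʒ] ~ [g].
Compare 'path', with invariant [g] in [polagɛ] and [polago]: an analysis with underlying /g/ and a rule producing [dʒ] before the DAT suffix would wrongly predict alternation here too.
Therefore /dʒ/ is basic and [g] is derived by depalatalization (palato-alveolar /dʒ/ becomes [g] when no front vowel follows).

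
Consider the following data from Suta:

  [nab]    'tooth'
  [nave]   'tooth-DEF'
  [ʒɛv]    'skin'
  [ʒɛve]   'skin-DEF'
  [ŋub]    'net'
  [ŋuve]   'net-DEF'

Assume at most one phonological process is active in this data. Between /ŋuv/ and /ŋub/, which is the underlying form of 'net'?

The root 'net' surfaces as [ŋub] and [ŋuve], with a stem-final [b] ~ [v] alternation.
But 'skin' keeps [v] in both environments ([ʒɛv], [ʒɛve]), so there is no rule changing /v/ to [b] in isolation.
The underlying segment must be /b/; voiced stops become fricatives between vowels, yielding [v] there.

/ŋub/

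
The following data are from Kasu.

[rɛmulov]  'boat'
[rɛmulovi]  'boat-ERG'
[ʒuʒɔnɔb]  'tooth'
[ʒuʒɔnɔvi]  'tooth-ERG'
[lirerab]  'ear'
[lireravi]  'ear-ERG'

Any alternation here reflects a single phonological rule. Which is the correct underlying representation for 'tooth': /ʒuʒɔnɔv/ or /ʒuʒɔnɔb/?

/ʒuʒɔnɔb/

The root 'tooth' surfaces as [ʒuʒɔnɔb] and [ʒuʒɔnɔvi], with a stem-final [b] ~ [v] alternation.
Compare 'boat', with invariant [v] in [rɛmulov] and [rɛmulovi]: an analysis with underlying /v/ and a rule producing [b] in isolation would wrongly predict alternation here too.
Therefore /b/ is basic and [v] is derived by intervocalic spirantization (voiced stops become fricatives between vowels).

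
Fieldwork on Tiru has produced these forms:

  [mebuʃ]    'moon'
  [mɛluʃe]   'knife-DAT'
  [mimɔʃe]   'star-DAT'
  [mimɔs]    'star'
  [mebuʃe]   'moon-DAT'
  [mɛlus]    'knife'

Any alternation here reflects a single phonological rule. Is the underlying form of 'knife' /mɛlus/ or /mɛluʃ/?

/mɛlus/

In [mɛlus] and [mɛluʃe] the final segment of 'knife' alternates: [s] ~ [ʃ].
If /ʃ/ were underlying and a rule turned it into [s] in isolation, 'moon' would also alternate; but it has [ʃ] in both [mebuʃ] and [mebuʃe].
The underlying segment must be /s/; /s/ becomes palato-alveolar [ʃ] before a front vowel, yielding [ʃ] there.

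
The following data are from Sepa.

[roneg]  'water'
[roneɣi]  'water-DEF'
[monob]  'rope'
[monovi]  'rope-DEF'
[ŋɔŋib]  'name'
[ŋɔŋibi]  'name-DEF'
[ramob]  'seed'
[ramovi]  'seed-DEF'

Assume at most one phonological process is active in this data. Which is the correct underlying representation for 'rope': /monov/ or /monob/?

In [monob] and [monovi] the final segment of 'rope' alternates: [b] ~ [v].
If /b/ were underlying and a rule turned it into [v] before the DEF suffix, 'name' would also alternate; but it has [b] in both [ŋɔŋib] and [ŋɔŋibi].
So /v/ is underlying, and a rule of word-final hardening — voiced fricatives become stops word-finally — gives [b].

/monov/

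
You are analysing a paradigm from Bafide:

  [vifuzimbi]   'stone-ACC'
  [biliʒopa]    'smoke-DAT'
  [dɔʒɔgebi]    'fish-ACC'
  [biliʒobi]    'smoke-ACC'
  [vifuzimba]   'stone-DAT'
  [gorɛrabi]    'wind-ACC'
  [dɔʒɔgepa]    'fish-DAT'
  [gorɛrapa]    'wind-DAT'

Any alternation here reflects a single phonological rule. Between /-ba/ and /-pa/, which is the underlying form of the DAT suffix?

/-pa/

The DAT suffix surfaces as [-ba] and [-pa], depending on the final segment of the stem.
By contrast the ACC suffix keeps its initial [b] throughout — that segment must be underlying.
The DAT suffix is therefore /-pa/ underlyingly, with post-nasal voicing: voiceless stops become voiced after a nasal.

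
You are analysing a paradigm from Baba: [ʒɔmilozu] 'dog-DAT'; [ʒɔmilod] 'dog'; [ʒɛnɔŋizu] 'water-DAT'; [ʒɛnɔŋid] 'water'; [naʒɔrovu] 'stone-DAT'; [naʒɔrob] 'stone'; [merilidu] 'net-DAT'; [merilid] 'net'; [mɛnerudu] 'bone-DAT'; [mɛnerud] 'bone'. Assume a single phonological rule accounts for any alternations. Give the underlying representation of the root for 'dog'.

/ʒɔmiloz/

In [ʒɔmilozu] and [ʒɔmilod] the final segment of 'dog' alternates: [z] ~ [d].
If /d/ were underlying and a rule turned it into [z] before the DAT suffix, 'net' would also alternate; but it has [d] in both [merilidu] and [merilid].
So /z/ is underlying, and a rule of word-final hardening — voiced fricatives become stops word-finally — gives [d].
So 'dog' = /ʒɔmiloz/.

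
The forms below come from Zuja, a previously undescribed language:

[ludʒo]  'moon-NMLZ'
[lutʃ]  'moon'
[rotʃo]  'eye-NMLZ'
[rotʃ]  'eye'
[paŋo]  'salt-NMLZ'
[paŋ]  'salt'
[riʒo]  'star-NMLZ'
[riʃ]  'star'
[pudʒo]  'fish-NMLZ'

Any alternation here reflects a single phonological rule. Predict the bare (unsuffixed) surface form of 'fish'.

'moon' shows [dʒ] ~ [tʃ] at the end of the stem ([ludʒo] vs [lutʃ]).
The stem 'eye' ([rotʃo], [rotʃ]) shows [tʃ] unchanged in both environments, so [tʃ] cannot be basic with [dʒ] derived before the NMLZ suffix.
The underlying segment must be /dʒ/; voiced obstruents become voiceless word-finally, yielding [tʃ] there.
From [pudʒo] the stem 'fish' is /pudʒ/; word-finally this yields [putʃ].

[putʃ]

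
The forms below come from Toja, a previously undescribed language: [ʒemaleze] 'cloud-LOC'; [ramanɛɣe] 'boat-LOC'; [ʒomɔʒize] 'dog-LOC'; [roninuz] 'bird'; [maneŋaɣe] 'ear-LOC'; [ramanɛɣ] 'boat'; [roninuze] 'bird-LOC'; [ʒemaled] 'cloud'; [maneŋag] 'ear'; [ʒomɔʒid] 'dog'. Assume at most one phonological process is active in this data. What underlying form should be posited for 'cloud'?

The root 'cloud' surfaces as [ʒemaled] and [ʒemaleze], with a stem-final [d] ~ [z] alternation.
The stem 'bird' ([roninuz], [roninuze]) shows [z] unchanged in both environments, so [z] cannot be basic with [d] derived in isolation.
The alternation reflects intervocalic spirantization: voiced stops become fricatives between vowels. /d/ is underlying.

/ʒemaled/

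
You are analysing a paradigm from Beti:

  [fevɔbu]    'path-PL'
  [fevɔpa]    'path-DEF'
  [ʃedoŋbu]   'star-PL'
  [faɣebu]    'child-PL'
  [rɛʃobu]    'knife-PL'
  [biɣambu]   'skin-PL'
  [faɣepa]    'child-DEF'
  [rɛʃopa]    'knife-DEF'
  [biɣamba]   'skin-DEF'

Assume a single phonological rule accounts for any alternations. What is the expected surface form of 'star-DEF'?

[ʃedoŋba]

The DEF morpheme has two allomorphs, [-ba] and [-pa].
The PL suffix, which begins with [b], is invariant after every stem; so [b] is not altered by any rule here.
So the underlying form is /-pa/, and voiceless stops become voiced after a nasal.
After 'star', which ends in a nasal, the suffix surfaces as [-ba], giving [ʃedoŋba].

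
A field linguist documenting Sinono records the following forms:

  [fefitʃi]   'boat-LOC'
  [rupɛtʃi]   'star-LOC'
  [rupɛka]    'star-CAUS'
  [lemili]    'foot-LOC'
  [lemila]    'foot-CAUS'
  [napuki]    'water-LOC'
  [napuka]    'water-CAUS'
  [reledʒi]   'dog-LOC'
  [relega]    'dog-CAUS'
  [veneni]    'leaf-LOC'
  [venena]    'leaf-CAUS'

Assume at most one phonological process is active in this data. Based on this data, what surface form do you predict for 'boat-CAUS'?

The stem for 'star' ends in [tʃ] in [rupɛtʃi] but [k] in [rupɛka].
If /k/ were underlying and a rule turned it into [tʃ] before the LOC suffix, 'water' would also alternate; but it has [k] in both [napuki] and [napuka].
The underlying segment must be /tʃ/; palato-alveolar /tʃ/ and /dʒ/ become [k] and [g] when no front vowel follows, yielding [k] there.
The one attested form of 'boat', [fefitʃi], shows underlying /fefitʃ/. Applying the same rule when no front vowel follows gives [fefika].

[fefika]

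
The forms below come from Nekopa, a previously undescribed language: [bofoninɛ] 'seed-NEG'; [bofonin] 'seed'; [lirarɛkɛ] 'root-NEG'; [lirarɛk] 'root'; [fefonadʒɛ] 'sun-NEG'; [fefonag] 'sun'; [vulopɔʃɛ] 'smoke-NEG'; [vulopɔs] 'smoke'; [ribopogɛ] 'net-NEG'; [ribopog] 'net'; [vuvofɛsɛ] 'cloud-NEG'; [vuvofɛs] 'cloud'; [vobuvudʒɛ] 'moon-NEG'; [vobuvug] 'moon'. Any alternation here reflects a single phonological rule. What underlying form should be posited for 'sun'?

/fefonadʒ/

The root 'sun' surfaces as [fefonadʒɛ] and [fefonag], with a stem-final [dʒ] ~ [g] alternation.
But 'net' keeps [g] in both environments ([ribopogɛ], [ribopog]), so there is no rule changing /g/ to [dʒ] before the NEG suffix.
Therefore /dʒ/ is basic and [g] is derived by depalatalization (palato-alveolar /dʒ/ and /ʃ/ become [g] and [s] when no front vowel follows).
So 'sun' = /fefonadʒ/.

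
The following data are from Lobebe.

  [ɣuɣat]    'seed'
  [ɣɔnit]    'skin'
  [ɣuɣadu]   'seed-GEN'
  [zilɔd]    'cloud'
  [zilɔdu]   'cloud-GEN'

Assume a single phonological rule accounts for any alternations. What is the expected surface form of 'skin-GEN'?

[ɣɔnidu]

In [ɣuɣadu] and [ɣuɣat] the final segment of 'seed' alternates: [d] ~ [t].
If /d/ were underlying and a rule turned it into [t] in isolation, 'cloud' would also alternate; but it has [d] in both [zilɔdu] and [zilɔd].
The alternation reflects intervocalic voicing: voiceless stops become voiced between vowels. /t/ is underlying.
The one attested form of 'skin', [ɣɔnit], shows underlying /ɣɔnit/. Applying the same rule between vowels gives [ɣɔnidu].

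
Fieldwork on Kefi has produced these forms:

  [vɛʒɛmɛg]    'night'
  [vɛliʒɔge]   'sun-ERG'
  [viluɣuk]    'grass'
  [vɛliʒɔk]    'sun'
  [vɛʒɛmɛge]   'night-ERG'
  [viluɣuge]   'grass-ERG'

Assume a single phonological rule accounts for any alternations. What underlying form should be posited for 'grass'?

/viluɣuk/

The stem for 'grass' ends in [k] in [viluɣuk] but [g] in [viluɣuge].
Compare 'night', with invariant [g] in [vɛʒɛmɛg] and [vɛʒɛmɛge]: an analysis with underlying /g/ and a rule producing [k] in isolation would wrongly predict alternation here too.
The underlying segment must be /k/; voiceless stops become voiced between vowels, yielding [g] there.
The underlying form of 'grass' is therefore /viluɣuk/.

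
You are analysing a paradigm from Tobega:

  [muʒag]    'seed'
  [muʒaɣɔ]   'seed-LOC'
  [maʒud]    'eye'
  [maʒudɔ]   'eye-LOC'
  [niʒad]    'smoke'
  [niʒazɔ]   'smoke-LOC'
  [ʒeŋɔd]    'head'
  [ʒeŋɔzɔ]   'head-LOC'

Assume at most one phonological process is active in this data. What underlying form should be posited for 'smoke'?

'smoke' shows [d] ~ [z] at the end of the stem ([niʒad] vs [niʒazɔ]).
Compare 'eye', with invariant [d] in [maʒud] and [maʒudɔ]: an analysis with underlying /d/ and a rule producing [z] before the LOC suffix would wrongly predict alternation here too.
The underlying segment must be /z/; voiced fricatives become stops word-finally, yielding [d] there.
Hence 'smoke' is /niʒaz/ underlyingly.

/niʒaz/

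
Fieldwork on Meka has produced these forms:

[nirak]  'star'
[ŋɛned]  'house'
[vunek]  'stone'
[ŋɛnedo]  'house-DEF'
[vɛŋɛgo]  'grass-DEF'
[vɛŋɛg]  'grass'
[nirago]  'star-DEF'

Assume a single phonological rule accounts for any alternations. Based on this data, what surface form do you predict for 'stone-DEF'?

[vunego]

The stem for 'star' ends in [g] in [nirago] but [k] in [nirak].
If /g/ were underlying and a rule turned it into [k] in isolation, 'grass' would also alternate; but it has [g] in both [vɛŋɛgo] and [vɛŋɛg].
The underlying segment must be /k/; voiceless stops become voiced between vowels, yielding [g] there.
The one attested form of 'stone', [vunek], shows underlying /vunek/. Applying the same rule between vowels gives [vunego].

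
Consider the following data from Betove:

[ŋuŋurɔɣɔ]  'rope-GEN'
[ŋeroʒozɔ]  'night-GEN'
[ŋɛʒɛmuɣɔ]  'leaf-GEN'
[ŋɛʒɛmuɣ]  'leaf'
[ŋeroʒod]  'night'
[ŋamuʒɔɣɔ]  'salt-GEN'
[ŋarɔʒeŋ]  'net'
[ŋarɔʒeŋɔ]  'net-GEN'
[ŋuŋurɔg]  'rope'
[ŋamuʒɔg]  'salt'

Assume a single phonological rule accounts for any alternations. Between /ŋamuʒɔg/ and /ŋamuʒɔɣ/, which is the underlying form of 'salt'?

/ŋamuʒɔg/

The root 'salt' surfaces as [ŋamuʒɔg] and [ŋamuʒɔɣɔ], with a stem-final [g] ~ [ɣ] alternation.
Compare 'leaf', with invariant [ɣ] in [ŋɛʒɛmuɣ] and [ŋɛʒɛmuɣɔ]: an analysis with underlying /ɣ/ and a rule producing [g] in isolation would wrongly predict alternation here too.
So /g/ is underlying, and a rule of intervocalic spirantization — voiced stops become fricatives between vowels — gives [ɣ].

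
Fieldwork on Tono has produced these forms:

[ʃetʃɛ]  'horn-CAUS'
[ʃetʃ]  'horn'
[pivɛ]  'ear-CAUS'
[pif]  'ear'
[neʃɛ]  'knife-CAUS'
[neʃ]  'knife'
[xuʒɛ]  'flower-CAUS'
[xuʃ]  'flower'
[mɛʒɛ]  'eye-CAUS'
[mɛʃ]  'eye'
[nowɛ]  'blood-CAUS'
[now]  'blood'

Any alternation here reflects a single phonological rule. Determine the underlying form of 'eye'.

/mɛʒ/

The stem for 'eye' ends in [ʒ] in [mɛʒɛ] but [ʃ] in [mɛʃ].
If /ʃ/ were underlying and a rule turned it into [ʒ] before the CAUS suffix, 'knife' would also alternate; but it has [ʃ] in both [neʃɛ] and [neʃ].
The underlying segment must be /ʒ/; voiced obstruents become voiceless word-finally, yielding [ʃ] there.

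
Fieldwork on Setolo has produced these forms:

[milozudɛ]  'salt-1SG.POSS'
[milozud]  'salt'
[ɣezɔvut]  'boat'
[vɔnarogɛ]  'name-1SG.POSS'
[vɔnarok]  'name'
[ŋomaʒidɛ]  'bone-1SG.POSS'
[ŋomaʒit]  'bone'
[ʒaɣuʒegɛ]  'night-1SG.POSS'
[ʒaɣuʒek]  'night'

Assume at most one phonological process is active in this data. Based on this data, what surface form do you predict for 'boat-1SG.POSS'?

'bone' shows [d] ~ [t] at the end of the stem ([ŋomaʒidɛ] vs [ŋomaʒit]).
If /d/ were underlying and a rule turned it into [t] in isolation, 'salt' would also alternate; but it has [d] in both [milozudɛ] and [milozud].
The underlying segment must be /t/; voiceless stops become voiced between vowels, yielding [d] there.
From [ɣezɔvut] the stem 'boat' is /ɣezɔvut/; between vowels this yields [ɣezɔvudɛ].

[ɣezɔvudɛ]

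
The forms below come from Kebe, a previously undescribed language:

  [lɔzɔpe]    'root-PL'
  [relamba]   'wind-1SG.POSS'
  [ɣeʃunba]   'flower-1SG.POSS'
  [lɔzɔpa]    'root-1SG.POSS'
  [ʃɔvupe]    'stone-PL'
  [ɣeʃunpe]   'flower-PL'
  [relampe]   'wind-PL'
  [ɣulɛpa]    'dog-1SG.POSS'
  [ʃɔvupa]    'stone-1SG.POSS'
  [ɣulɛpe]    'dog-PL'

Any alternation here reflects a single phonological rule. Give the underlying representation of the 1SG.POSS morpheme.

/-ba/

The 1SG.POSS suffix surfaces as [-ba] and [-pa], depending on the final segment of the stem.
By contrast the PL suffix keeps its initial [p] throughout — that segment must be underlying.
So the underlying form is /-ba/, and voiced stops become voiceless after a vowel.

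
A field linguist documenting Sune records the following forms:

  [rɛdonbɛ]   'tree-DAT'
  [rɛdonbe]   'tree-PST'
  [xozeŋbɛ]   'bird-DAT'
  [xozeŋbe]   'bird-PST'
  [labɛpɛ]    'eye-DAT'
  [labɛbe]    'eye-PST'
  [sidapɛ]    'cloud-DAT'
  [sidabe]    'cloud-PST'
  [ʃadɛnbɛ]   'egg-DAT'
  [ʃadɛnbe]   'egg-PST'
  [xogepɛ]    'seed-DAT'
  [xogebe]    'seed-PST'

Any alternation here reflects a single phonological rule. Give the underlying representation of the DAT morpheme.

/-pɛ/

The DAT suffix surfaces as [-bɛ] and [-pɛ], depending on the final segment of the stem.
By contrast the PST suffix keeps its initial [b] throughout — that segment must be underlying.
The DAT suffix is therefore /-pɛ/ underlyingly, with post-nasal voicing: voiceless stops become voiced after a nasal.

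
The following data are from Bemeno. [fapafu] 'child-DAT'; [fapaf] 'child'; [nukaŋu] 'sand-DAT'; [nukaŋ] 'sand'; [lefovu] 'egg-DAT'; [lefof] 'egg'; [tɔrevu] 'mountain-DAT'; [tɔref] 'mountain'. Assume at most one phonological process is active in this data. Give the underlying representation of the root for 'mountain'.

The root 'mountain' surfaces as [tɔrevu] and [tɔref], with a stem-final [v] ~ [f] alternation.
If /f/ were underlying and a rule turned it into [v] before the DAT suffix, 'child' would also alternate; but it has [f] in both [fapafu] and [fapaf].
Therefore /v/ is basic and [f] is derived by word-final obstruent devoicing (voiced obstruents become voiceless word-finally).

/tɔrev/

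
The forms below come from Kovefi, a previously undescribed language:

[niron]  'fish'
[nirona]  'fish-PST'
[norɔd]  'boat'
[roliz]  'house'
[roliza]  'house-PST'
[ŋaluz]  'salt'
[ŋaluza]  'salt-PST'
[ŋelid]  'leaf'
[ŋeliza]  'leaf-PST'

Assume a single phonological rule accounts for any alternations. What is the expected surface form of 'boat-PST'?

[norɔza]

'leaf' shows [d] ~ [z] at the end of the stem ([ŋelid] vs [ŋeliza]).
Compare 'house', with invariant [z] in [roliz] and [roliza]: an analysis with underlying /z/ and a rule producing [d] in isolation would wrongly predict alternation here too.
Therefore /d/ is basic and [z] is derived by intervocalic spirantization (voiced stops become fricatives between vowels).
From [norɔd] the stem 'boat' is /norɔd/; between vowels this yields [norɔza].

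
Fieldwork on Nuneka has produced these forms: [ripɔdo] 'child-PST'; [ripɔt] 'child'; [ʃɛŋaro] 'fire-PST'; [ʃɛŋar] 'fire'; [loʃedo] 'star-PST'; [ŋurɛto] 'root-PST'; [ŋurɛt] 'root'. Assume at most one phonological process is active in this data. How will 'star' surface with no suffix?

[loʃet]

The root 'child' surfaces as [ripɔdo] and [ripɔt], with a stem-final [d] ~ [t] alternation.
If /t/ were underlying and a rule turned it into [d] before the PST suffix, 'root' would also alternate; but it has [t] in both [ŋurɛto] and [ŋurɛt].
The underlying segment must be /d/; voiced obstruents become voiceless word-finally, yielding [t] there.
The one attested form of 'star', [loʃedo], shows underlying /loʃed/. Applying the same rule word-finally gives [loʃet].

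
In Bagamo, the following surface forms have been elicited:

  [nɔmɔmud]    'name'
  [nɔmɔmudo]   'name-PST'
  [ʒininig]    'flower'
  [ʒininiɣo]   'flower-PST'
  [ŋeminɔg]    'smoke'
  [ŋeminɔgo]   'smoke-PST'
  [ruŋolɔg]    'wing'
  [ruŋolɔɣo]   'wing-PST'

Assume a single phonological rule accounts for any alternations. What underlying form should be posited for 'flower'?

/ʒininiɣ/

In [ʒininig] and [ʒininiɣo] the final segment of 'flower' alternates: [g] ~ [ɣ].
The stem 'smoke' ([ŋeminɔg], [ŋeminɔgo]) shows [g] unchanged in both environments, so [g] cannot be basic with [ɣ] derived before the PST suffix.
So /ɣ/ is underlying, and a rule of word-final hardening — voiced fricatives become stops word-finally — gives [g].
Hence 'flower' is /ʒininiɣ/ underlyingly.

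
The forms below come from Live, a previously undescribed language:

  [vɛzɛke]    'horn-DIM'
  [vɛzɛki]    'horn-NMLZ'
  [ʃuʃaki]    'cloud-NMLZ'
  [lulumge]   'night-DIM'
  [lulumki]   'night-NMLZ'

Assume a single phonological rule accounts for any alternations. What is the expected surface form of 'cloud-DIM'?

The DIM morpheme has two allomorphs, [-ge] and [-ke].
By contrast the NMLZ suffix keeps its initial [k] throughout — that segment must be underlying.
So the underlying form is /-ge/, and voiced stops become voiceless after a vowel.
After 'cloud', which ends in a vowel, the suffix surfaces as [-ke], giving [ʃuʃake].

[ʃuʃake]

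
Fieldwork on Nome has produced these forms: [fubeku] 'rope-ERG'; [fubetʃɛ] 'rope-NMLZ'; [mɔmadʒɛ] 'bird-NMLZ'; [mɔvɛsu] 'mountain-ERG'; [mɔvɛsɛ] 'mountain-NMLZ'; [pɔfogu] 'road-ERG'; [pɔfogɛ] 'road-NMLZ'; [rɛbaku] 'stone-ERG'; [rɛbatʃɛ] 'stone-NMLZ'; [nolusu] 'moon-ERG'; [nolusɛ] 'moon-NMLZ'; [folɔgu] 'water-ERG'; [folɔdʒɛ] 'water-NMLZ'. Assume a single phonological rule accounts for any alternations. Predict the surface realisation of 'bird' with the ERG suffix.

The stem for 'water' ends in [g] in [folɔgu] but [dʒ] in [folɔdʒɛ].
But 'road' keeps [g] in both environments ([pɔfogu], [pɔfogɛ]), so there is no rule changing /g/ to [dʒ] before the NMLZ suffix.
So /dʒ/ is underlying, and a rule of depalatalization — palato-alveolar /tʃ/ and /dʒ/ become [k] and [g] when no front vowel follows — gives [g].
The one attested form of 'bird', [mɔmadʒɛ], shows underlying /mɔmadʒ/. Applying the same rule when no front vowel follows gives [mɔmagu].

[mɔmagu]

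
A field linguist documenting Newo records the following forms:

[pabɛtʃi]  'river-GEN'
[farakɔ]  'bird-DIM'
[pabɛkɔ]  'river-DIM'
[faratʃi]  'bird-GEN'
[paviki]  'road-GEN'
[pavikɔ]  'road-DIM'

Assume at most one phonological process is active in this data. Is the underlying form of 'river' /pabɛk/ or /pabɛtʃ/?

The root 'river' surfaces as [pabɛtʃi] and [pabɛkɔ], with a stem-final [tʃ] ~ [k] alternation.
Compare 'road', with invariant [k] in [paviki] and [pavikɔ]: an analysis with underlying /k/ and a rule producing [tʃ] before the GEN suffix would wrongly predict alternation here too.
Therefore /tʃ/ is basic and [k] is derived by depalatalization (palato-alveolar /tʃ/ becomes [k] when no front vowel follows).

/pabɛtʃ/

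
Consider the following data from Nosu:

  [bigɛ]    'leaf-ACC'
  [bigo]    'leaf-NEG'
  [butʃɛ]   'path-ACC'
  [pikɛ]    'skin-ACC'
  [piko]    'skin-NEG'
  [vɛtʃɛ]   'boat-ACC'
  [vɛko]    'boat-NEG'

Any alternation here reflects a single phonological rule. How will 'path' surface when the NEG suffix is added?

In [vɛtʃɛ] and [vɛko] the final segment of 'boat' alternates: [tʃ] ~ [k].
Compare 'skin', with invariant [k] in [pikɛ] and [piko]: an analysis with underlying /k/ and a rule producing [tʃ] before the ACC suffix would wrongly predict alternation here too.
So /tʃ/ is underlying, and a rule of depalatalization — palato-alveolar /tʃ/ becomes [k] when no front vowel follows — gives [k].
The one attested form of 'path', [butʃɛ], shows underlying /butʃ/. Applying the same rule when no front vowel follows gives [buko].

[buko]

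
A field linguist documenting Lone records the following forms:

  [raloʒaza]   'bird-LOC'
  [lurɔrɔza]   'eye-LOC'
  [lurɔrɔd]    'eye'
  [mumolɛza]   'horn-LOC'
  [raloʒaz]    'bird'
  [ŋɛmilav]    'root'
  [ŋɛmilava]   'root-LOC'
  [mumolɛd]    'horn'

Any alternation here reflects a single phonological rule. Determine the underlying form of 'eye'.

'eye' shows [z] ~ [d] at the end of the stem ([lurɔrɔza] vs [lurɔrɔd]).
Compare 'bird', with invariant [z] in [raloʒaza] and [raloʒaz]: an analysis with underlying /z/ and a rule producing [d] in isolation would wrongly predict alternation here too.
So /d/ is underlying, and a rule of intervocalic spirantization — voiced stops become fricatives between vowels — gives [z].

/lurɔrɔd/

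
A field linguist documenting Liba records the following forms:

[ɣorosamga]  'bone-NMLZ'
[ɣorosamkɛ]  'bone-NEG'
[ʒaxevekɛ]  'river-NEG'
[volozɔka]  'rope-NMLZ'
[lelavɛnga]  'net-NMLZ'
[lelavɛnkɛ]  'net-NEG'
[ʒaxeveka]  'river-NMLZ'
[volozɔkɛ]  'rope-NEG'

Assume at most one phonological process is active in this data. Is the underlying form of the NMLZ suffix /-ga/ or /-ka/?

The NMLZ suffix surfaces as [-ga] and [-ka], depending on the final segment of the stem.
By contrast the NEG suffix keeps its initial [k] throughout — that segment must be underlying.
The NMLZ suffix is therefore /-ga/ underlyingly, with post-vocalic devoicing: voiced stops become voiceless after a vowel.

/-ga/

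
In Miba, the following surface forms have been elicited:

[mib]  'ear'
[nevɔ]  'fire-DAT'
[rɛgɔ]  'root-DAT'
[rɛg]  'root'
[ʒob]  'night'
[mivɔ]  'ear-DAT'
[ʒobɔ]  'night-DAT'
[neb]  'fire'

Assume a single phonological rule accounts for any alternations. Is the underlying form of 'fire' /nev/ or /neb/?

The stem for 'fire' ends in [b] in [neb] but [v] in [nevɔ].
The stem 'night' ([ʒob], [ʒobɔ]) shows [b] unchanged in both environments, so [b] cannot be basic with [v] derived before the DAT suffix.
So /v/ is underlying, and a rule of word-final hardening — voiced fricatives become stops word-finally — gives [b].

/nev/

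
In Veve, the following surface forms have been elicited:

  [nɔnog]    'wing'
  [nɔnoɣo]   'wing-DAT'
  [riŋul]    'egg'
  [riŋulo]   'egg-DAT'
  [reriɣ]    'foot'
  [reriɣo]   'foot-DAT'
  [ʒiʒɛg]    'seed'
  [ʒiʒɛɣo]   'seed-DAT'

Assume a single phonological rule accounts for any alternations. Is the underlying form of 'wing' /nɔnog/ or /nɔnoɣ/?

/nɔnog/

'wing' shows [g] ~ [ɣ] at the end of the stem ([nɔnog] vs [nɔnoɣo]).
But 'foot' keeps [ɣ] in both environments ([reriɣ], [reriɣo]), so there is no rule changing /ɣ/ to [g] in isolation.
So /g/ is underlying, and a rule of intervocalic spirantization — voiced stops become fricatives between vowels — gives [ɣ].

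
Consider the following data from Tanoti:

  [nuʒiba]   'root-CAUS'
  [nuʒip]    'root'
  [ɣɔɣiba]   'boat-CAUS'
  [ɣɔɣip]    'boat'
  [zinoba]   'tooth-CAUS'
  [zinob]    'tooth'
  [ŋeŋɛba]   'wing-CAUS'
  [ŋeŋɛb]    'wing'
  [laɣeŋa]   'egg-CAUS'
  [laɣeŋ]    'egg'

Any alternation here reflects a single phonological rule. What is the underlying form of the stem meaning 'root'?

The stem for 'root' ends in [b] in [nuʒiba] but [p] in [nuʒip].
If /b/ were underlying and a rule turned it into [p] in isolation, 'wing' would also alternate; but it has [b] in both [ŋeŋɛba] and [ŋeŋɛb].
So /p/ is underlying, and a rule of intervocalic voicing — voiceless stops become voiced between vowels — gives [b].
The underlying form of 'root' is therefore /nuʒip/.

/nuʒip/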